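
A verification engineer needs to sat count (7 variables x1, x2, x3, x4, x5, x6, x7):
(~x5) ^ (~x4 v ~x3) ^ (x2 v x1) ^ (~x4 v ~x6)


CNF with 4 clauses over 7 vars (128 assignments).
An assignment satisfies CNF iff every clause has >=1 true literal.
Check each row (bits = x1,x2,x3,x4,x5,x6,x7; clause T/F shown):
  row 0 [0000000]: clauses=TTFT -> 0
  row 1 [0000001]: clauses=TTFT -> 0
  row 2 [0000010]: clauses=TTFT -> 0
  row 3 [0000011]: clauses=TTFT -> 0
  row 4 [0000100]: clauses=FTFT -> 0
  (every remaining row is evaluated the same way; all 128 results are listed next)
Full result column, 8 rows per line (x1,x2,x3,x4 fixed per line; x5,x6,x7 runs 000..111 left to right):
  rows 0-7 [x1,x2,x3,x4=0000]: 00000000  (ones: 0)
  rows 8-15 [x1,x2,x3,x4=0001]: 00000000  (ones: 0)
  rows 16-23 [x1,x2,x3,x4=0010]: 00000000  (ones: 0)
  rows 24-31 [x1,x2,x3,x4=0011]: 00000000  (ones: 0)
  rows 32-39 [x1,x2,x3,x4=0100]: 11110000  (ones: 4)
  rows 40-47 [x1,x2,x3,x4=0101]: 11000000  (ones: 2)
  rows 48-55 [x1,x2,x3,x4=0110]: 11110000  (ones: 4)
  rows 56-63 [x1,x2,x3,x4=0111]: 00000000  (ones: 0)
  rows 64-71 [x1,x2,x3,x4=1000]: 11110000  (ones: 4)
  rows 72-79 [x1,x2,x3,x4=1001]: 11000000  (ones: 2)
  rows 80-87 [x1,x2,x3,x4=1010]: 11110000  (ones: 4)
  rows 88-95 [x1,x2,x3,x4=1011]: 00000000  (ones: 0)
  rows 96-103 [x1,x2,x3,x4=1100]: 11110000  (ones: 4)
  rows 104-111 [x1,x2,x3,x4=1101]: 11000000  (ones: 2)
  rows 112-119 [x1,x2,x3,x4=1110]: 11110000  (ones: 4)
  rows 120-127 [x1,x2,x3,x4=1111]: 00000000  (ones: 0)
Satisfying assignments = 0+0+0+0+4+2+4+0+4+2+4+0+4+2+4+0 = 30

30


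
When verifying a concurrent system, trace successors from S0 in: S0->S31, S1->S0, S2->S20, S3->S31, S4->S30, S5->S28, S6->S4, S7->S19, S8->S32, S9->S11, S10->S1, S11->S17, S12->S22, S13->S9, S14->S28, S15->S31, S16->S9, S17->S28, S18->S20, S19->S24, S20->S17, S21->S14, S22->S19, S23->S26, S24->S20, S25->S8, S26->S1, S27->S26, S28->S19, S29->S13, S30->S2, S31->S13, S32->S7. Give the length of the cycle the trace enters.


Trace from S0 until a state repeats:
  S0 -> S31 -> S13 -> S9 -> S11 -> S17 -> S28 -> S19 -> S24 -> S20 -> S17
S17 first seen at step 5, revisited at step 10.
Cycle length = 10 - 5 = 5

5


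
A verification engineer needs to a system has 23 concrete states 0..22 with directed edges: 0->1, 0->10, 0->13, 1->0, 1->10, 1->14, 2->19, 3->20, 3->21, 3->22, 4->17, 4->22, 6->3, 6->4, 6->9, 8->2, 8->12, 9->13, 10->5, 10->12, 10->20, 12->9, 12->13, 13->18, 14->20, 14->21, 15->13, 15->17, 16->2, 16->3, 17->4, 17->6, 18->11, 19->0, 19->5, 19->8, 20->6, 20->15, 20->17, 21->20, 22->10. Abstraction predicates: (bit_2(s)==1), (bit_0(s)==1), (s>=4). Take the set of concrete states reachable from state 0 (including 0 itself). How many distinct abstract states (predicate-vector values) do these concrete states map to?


BFS from 0:
Concrete reachable: {0, 1, 3, 4, 5, 6, 9, 10, 11, 12, 13, 14, 15, 17, 18, 20, 21, 22}
Abstract via predicates (bit_2(s)==1), (bit_0(s)==1), (s>=4):
  (0,0,0) <- {0}
  (0,0,1) <- {10, 18}
  (0,1,0) <- {1, 3}
  (0,1,1) <- {9, 11, 17}
  (1,0,1) <- {4, 6, 12, 14, 20, 22}
  (1,1,1) <- {5, 13, 15, 21}
Distinct abstract states = 6

6


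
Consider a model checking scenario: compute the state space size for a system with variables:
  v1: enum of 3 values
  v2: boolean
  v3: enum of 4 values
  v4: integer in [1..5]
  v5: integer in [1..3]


State space = product of domain sizes of all variables.
Domain sizes:
  v1 (enum of 3 values): 3
  v2 (boolean): 2
  v3 (enum of 4 values): 4
  v4 (integer in [1..5]): 5
  v5 (integer in [1..3]): 3
Product = 3 * 2 * 4 * 5 * 3 = 360

360


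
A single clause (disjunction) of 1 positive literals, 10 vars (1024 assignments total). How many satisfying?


Step 1: Total=2^10=1024
Step 2: Unsat when all 1 false: 2^9=512
Step 3: Sat=1024-512=512

512


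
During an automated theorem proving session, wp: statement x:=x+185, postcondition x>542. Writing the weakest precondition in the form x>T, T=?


Formula: wp(x:=E, P) = P[E/x] (substitute E for x in postcondition)
Step 1: Postcondition: x>542
Step 2: Substitute x+185 for x: x+185>542
Step 3: Solve for x: x > 542-185 = 357

357


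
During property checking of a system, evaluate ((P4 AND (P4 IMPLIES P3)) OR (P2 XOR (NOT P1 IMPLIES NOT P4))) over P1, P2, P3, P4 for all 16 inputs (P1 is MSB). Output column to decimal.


Formula: ((P4 AND (P4 IMPLIES P3)) OR (P2 XOR (NOT P1 IMPLIES NOT P4))) over P1, P2, P3, P4 (16 rows)
Evaluate each row (bits = P1,P2,P3,P4, MSB first):
  row 0 [0000]: ((0 AND (0 IMPLIES 0)) OR (0 XOR (NOT 0 IMPLIES NOT 0))) -> 1
  row 1 [0001]: ((1 AND (1 IMPLIES 0)) OR (0 XOR (NOT 0 IMPLIES NOT 1))) -> 0
  row 2 [0010]: ((0 AND (0 IMPLIES 1)) OR (0 XOR (NOT 0 IMPLIES NOT 0))) -> 1
  row 3 [0011]: ((1 AND (1 IMPLIES 1)) OR (0 XOR (NOT 0 IMPLIES NOT 1))) -> 1
  row 4 [0100]: ((0 AND (0 IMPLIES 0)) OR (1 XOR (NOT 0 IMPLIES NOT 0))) -> 0
  row 5 [0101]: ((1 AND (1 IMPLIES 0)) OR (1 XOR (NOT 0 IMPLIES NOT 1))) -> 1
  row 6 [0110]: ((0 AND (0 IMPLIES 1)) OR (1 XOR (NOT 0 IMPLIES NOT 0))) -> 0
  row 7 [0111]: ((1 AND (1 IMPLIES 1)) OR (1 XOR (NOT 0 IMPLIES NOT 1))) -> 1
  row 8 [1000]: ((0 AND (0 IMPLIES 0)) OR (0 XOR (NOT 1 IMPLIES NOT 0))) -> 1
  row 9 [1001]: ((1 AND (1 IMPLIES 0)) OR (0 XOR (NOT 1 IMPLIES NOT 1))) -> 1
  row 10 [1010]: ((0 AND (0 IMPLIES 1)) OR (0 XOR (NOT 1 IMPLIES NOT 0))) -> 1
  row 11 [1011]: ((1 AND (1 IMPLIES 1)) OR (0 XOR (NOT 1 IMPLIES NOT 1))) -> 1
  row 12 [1100]: ((0 AND (0 IMPLIES 0)) OR (1 XOR (NOT 1 IMPLIES NOT 0))) -> 0
  row 13 [1101]: ((1 AND (1 IMPLIES 0)) OR (1 XOR (NOT 1 IMPLIES NOT 1))) -> 0
  row 14 [1110]: ((0 AND (0 IMPLIES 1)) OR (1 XOR (NOT 1 IMPLIES NOT 0))) -> 0
  row 15 [1111]: ((1 AND (1 IMPLIES 1)) OR (1 XOR (NOT 1 IMPLIES NOT 1))) -> 1
Full result column, 4 rows per line (P1,P2 fixed per line; P3,P4 runs 00..11 left to right):
  rows 0-3 [P1,P2=00]: 1011  = hex B
  rows 4-7 [P1,P2=01]: 0101  = hex 5
  rows 8-11 [P1,P2=10]: 1111  = hex F
  rows 12-15 [P1,P2=11]: 0001  = hex 1
Output column (row 0 .. row 15) = 1011010111110001
Output column grouped in 4s = 1011 0101 1111 0001 = 0xB5F1
Convert to decimal digit by digit (value = value*16 + digit):
  B -> 11
  11*16 + 5 = 181
  181*16 + 15 (F) = 2911
  2911*16 + 1 = 46577
Decimal = 46577

46577


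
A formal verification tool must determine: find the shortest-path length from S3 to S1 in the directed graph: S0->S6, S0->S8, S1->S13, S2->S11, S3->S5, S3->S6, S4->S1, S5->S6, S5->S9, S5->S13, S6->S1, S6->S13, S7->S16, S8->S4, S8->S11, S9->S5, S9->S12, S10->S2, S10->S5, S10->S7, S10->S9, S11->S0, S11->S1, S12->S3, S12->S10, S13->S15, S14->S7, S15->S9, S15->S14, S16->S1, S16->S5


BFS layer-by-layer from S3:
  dist 0: {S3}
  dist 1: {S5, S6}
  dist 2: {S1, S9, S13}
  -> S1 reached at distance 2
Shortest path length = 2

2


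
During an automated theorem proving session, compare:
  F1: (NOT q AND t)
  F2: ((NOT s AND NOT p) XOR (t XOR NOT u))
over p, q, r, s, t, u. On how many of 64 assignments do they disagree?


F1 = (NOT q AND t)
F2 = ((NOT s AND NOT p) XOR (t XOR NOT u))
Evaluate both on each of 64 rows (bits = p,q,r,s,t,u):
  row 0 [000000]: F1=0 F2=0 -> 0
  row 1 [000001]: F1=0 F2=1 (differ) -> 1
  row 2 [000010]: F1=1 F2=1 -> 0
  row 3 [000011]: F1=1 F2=0 (differ) -> 1
  row 4 [000100]: F1=0 F2=1 (differ) -> 1
  (every remaining row is evaluated the same way; all 64 results are listed next)
Full result column, 8 rows per line (p,q,r fixed per line; s,t,u runs 000..111 left to right):
  rows 0-7 [p,q,r=000]: 01011010  (ones: 4)
  rows 8-15 [p,q,r=001]: 01011010  (ones: 4)
  rows 16-23 [p,q,r=010]: 01101001  (ones: 4)
  rows 24-31 [p,q,r=011]: 01101001  (ones: 4)
  rows 32-39 [p,q,r=100]: 10101010  (ones: 4)
  rows 40-47 [p,q,r=101]: 10101010  (ones: 4)
  rows 48-55 [p,q,r=110]: 10011001  (ones: 4)
  rows 56-63 [p,q,r=111]: 10011001  (ones: 4)
Disagreements = 4+4+4+4+4+4+4+4 = 32

32


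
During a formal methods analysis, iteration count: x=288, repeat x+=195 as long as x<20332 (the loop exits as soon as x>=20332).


Step 1: x goes from 288 toward 20332 by 195; the body runs while x<20332, so iterations = ceil((bound-start)/step)
Step 2: Distance=20044
Step 3: ceil(20044/195)=103

103


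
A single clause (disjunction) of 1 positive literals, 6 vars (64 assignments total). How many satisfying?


Step 1: Total=2^6=64
Step 2: Unsat when all 1 false: 2^5=32
Step 3: Sat=64-32=32

32


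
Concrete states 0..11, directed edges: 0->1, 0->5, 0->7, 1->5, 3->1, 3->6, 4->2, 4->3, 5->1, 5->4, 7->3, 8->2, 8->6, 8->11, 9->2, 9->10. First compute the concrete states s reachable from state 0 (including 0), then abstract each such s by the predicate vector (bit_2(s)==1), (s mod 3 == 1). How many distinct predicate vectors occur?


BFS from 0:
Concrete reachable: {0, 1, 2, 3, 4, 5, 6, 7}
Abstract via predicates (bit_2(s)==1), (s mod 3 == 1):
  (0,0) <- {0, 2, 3}
  (0,1) <- {1}
  (1,0) <- {5, 6}
  (1,1) <- {4, 7}
Distinct abstract states = 4

4


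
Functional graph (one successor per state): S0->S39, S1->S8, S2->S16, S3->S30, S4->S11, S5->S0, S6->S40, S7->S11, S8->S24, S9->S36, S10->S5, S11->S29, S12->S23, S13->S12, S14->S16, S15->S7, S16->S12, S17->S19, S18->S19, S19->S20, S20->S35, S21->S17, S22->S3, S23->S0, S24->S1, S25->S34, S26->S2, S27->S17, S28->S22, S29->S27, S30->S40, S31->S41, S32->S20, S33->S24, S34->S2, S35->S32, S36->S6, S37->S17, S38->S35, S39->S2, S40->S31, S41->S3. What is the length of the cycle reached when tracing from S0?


Trace from S0 until a state repeats:
  S0 -> S39 -> S2 -> S16 -> S12 -> S23 -> S0
S0 first seen at step 0, revisited at step 6.
Cycle length = 6 - 0 = 6

6


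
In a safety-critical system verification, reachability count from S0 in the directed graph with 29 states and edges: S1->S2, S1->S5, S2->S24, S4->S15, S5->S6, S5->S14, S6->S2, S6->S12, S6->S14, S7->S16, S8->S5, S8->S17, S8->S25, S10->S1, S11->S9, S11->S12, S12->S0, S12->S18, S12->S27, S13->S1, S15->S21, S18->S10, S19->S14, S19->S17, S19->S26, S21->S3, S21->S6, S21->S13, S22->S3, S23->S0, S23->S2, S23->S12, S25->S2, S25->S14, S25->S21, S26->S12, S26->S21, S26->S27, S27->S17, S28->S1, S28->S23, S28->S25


BFS from S0:
  layer 0: {S0}
Reachable set: {S0}
Count = 1

1


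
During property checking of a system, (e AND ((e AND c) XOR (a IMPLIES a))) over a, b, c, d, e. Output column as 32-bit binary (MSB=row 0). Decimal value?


Formula: (e AND ((e AND c) XOR (a IMPLIES a))) over a, b, c, d, e (32 rows)
Evaluate each row (bits = a,b,c,d,e, MSB first):
  row 0 [00000]: (0 AND ((0 AND 0) XOR (0 IMPLIES 0))) -> 0
  row 1 [00001]: (1 AND ((1 AND 0) XOR (0 IMPLIES 0))) -> 1
  row 2 [00010]: (0 AND ((0 AND 0) XOR (0 IMPLIES 0))) -> 0
  row 3 [00011]: (1 AND ((1 AND 0) XOR (0 IMPLIES 0))) -> 1
  row 4 [00100]: (0 AND ((0 AND 1) XOR (0 IMPLIES 0))) -> 0
  row 5 [00101]: (1 AND ((1 AND 1) XOR (0 IMPLIES 0))) -> 0
  row 6 [00110]: (0 AND ((0 AND 1) XOR (0 IMPLIES 0))) -> 0
  row 7 [00111]: (1 AND ((1 AND 1) XOR (0 IMPLIES 0))) -> 0
  row 8 [01000]: (0 AND ((0 AND 0) XOR (0 IMPLIES 0))) -> 0
  row 9 [01001]: (1 AND ((1 AND 0) XOR (0 IMPLIES 0))) -> 1
  row 10 [01010]: (0 AND ((0 AND 0) XOR (0 IMPLIES 0))) -> 0
  row 11 [01011]: (1 AND ((1 AND 0) XOR (0 IMPLIES 0))) -> 1
  row 12 [01100]: (0 AND ((0 AND 1) XOR (0 IMPLIES 0))) -> 0
  row 13 [01101]: (1 AND ((1 AND 1) XOR (0 IMPLIES 0))) -> 0
  row 14 [01110]: (0 AND ((0 AND 1) XOR (0 IMPLIES 0))) -> 0
  row 15 [01111]: (1 AND ((1 AND 1) XOR (0 IMPLIES 0))) -> 0
  row 16 [10000]: (0 AND ((0 AND 0) XOR (1 IMPLIES 1))) -> 0
  row 17 [10001]: (1 AND ((1 AND 0) XOR (1 IMPLIES 1))) -> 1
  row 18 [10010]: (0 AND ((0 AND 0) XOR (1 IMPLIES 1))) -> 0
  row 19 [10011]: (1 AND ((1 AND 0) XOR (1 IMPLIES 1))) -> 1
  row 20 [10100]: (0 AND ((0 AND 1) XOR (1 IMPLIES 1))) -> 0
  row 21 [10101]: (1 AND ((1 AND 1) XOR (1 IMPLIES 1))) -> 0
  row 22 [10110]: (0 AND ((0 AND 1) XOR (1 IMPLIES 1))) -> 0
  row 23 [10111]: (1 AND ((1 AND 1) XOR (1 IMPLIES 1))) -> 0
  row 24 [11000]: (0 AND ((0 AND 0) XOR (1 IMPLIES 1))) -> 0
  row 25 [11001]: (1 AND ((1 AND 0) XOR (1 IMPLIES 1))) -> 1
  row 26 [11010]: (0 AND ((0 AND 0) XOR (1 IMPLIES 1))) -> 0
  row 27 [11011]: (1 AND ((1 AND 0) XOR (1 IMPLIES 1))) -> 1
  row 28 [11100]: (0 AND ((0 AND 1) XOR (1 IMPLIES 1))) -> 0
  row 29 [11101]: (1 AND ((1 AND 1) XOR (1 IMPLIES 1))) -> 0
  row 30 [11110]: (0 AND ((0 AND 1) XOR (1 IMPLIES 1))) -> 0
  row 31 [11111]: (1 AND ((1 AND 1) XOR (1 IMPLIES 1))) -> 0
Full result column, 4 rows per line (a,b,c fixed per line; d,e runs 00..11 left to right):
  rows 0-3 [a,b,c=000]: 0101  = hex 5
  rows 4-7 [a,b,c=001]: 0000  = hex 0
  rows 8-11 [a,b,c=010]: 0101  = hex 5
  rows 12-15 [a,b,c=011]: 0000  = hex 0
  rows 16-19 [a,b,c=100]: 0101  = hex 5
  rows 20-23 [a,b,c=101]: 0000  = hex 0
  rows 24-27 [a,b,c=110]: 0101  = hex 5
  rows 28-31 [a,b,c=111]: 0000  = hex 0
Output column (row 0 .. row 31) = 01010000010100000101000001010000
Output column grouped in 4s = 0101 0000 0101 0000 0101 0000 0101 0000 = 0x50505050
Convert to decimal digit by digit (value = value*16 + digit):
  5 -> 5
  5*16 + 0 = 80
  80*16 + 5 = 1285
  1285*16 + 0 = 20560
  20560*16 + 5 = 328965
  328965*16 + 0 = 5263440
  5263440*16 + 5 = 84215045
  84215045*16 + 0 = 1347440720
Decimal = 1347440720

1347440720


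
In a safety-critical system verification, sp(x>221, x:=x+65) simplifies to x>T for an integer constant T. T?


Formula: sp(P, x:=E) = exists old_x. (x = E[old_x/x]) AND P[old_x/x] (old_x is the value of x before the assignment; eliminate old_x by solving x = E[old_x/x] for old_x)
Step 1: Precondition P: x>221, i.e. old_x > 221
Step 2: Assignment gives x = old_x + 65, so old_x = x - 65
Step 3: Substitute into P: x - 65 > 221
Step 4: Simplify: x > 221+65 = 286

286


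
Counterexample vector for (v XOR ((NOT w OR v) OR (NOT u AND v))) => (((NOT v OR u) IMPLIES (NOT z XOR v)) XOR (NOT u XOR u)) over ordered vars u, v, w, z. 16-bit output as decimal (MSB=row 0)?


F1 = (v XOR ((NOT w OR v) OR (NOT u AND v)))
F2 = (((NOT v OR u) IMPLIES (NOT z XOR v)) XOR (NOT u XOR u))
Counterexample to F1=>F2 is where F1=1 and F2=0.
Evaluate each row (bits = u,v,w,z, MSB first):
  row 0 [0000]: F1=1 F2=0 -> F1&~F2 -> 1
  row 1 [0001]: F1=1 F2=1 -> F1&~F2 -> 0
  row 2 [0010]: F1=0 F2=0 -> F1&~F2 -> 0
  row 3 [0011]: F1=0 F2=1 -> F1&~F2 -> 0
  row 4 [0100]: F1=0 F2=0 -> F1&~F2 -> 0
  row 5 [0101]: F1=0 F2=0 -> F1&~F2 -> 0
  row 6 [0110]: F1=0 F2=0 -> F1&~F2 -> 0
  row 7 [0111]: F1=0 F2=0 -> F1&~F2 -> 0
  row 8 [1000]: F1=1 F2=0 -> F1&~F2 -> 1
  row 9 [1001]: F1=1 F2=1 -> F1&~F2 -> 0
  row 10 [1010]: F1=0 F2=0 -> F1&~F2 -> 0
  row 11 [1011]: F1=0 F2=1 -> F1&~F2 -> 0
  row 12 [1100]: F1=0 F2=1 -> F1&~F2 -> 0
  row 13 [1101]: F1=0 F2=0 -> F1&~F2 -> 0
  row 14 [1110]: F1=0 F2=1 -> F1&~F2 -> 0
  row 15 [1111]: F1=0 F2=0 -> F1&~F2 -> 0
Full result column, 4 rows per line (u,v fixed per line; w,z runs 00..11 left to right):
  rows 0-3 [u,v=00]: 1000  = hex 8
  rows 4-7 [u,v=01]: 0000  = hex 0
  rows 8-11 [u,v=10]: 1000  = hex 8
  rows 12-15 [u,v=11]: 0000  = hex 0
Counterexample vector (row 0 .. row 15) = 1000000010000000
Output column grouped in 4s = 1000 0000 1000 0000 = 0x8080
Convert to decimal digit by digit (value = value*16 + digit):
  8 -> 8
  8*16 + 0 = 128
  128*16 + 8 = 2056
  2056*16 + 0 = 32896
Decimal = 32896

32896


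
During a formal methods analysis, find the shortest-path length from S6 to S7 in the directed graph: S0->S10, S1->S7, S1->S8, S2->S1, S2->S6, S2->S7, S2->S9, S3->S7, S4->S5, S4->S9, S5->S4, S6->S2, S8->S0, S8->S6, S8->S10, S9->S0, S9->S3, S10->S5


BFS layer-by-layer from S6:
  dist 0: {S6}
  dist 1: {S2}
  dist 2: {S1, S7, S9}
  -> S7 reached at distance 2
Shortest path length = 2

2


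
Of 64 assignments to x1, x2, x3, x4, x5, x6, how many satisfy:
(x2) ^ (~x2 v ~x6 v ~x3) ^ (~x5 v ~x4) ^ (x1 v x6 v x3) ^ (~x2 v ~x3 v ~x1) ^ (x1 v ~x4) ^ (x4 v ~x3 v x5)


CNF with 7 clauses over 6 vars (64 assignments).
An assignment satisfies CNF iff every clause has >=1 true literal.
Check each row (bits = x1,x2,x3,x4,x5,x6; clause T/F shown):
  row 0 [000000]: clauses=FTTFTTT -> 0
  row 1 [000001]: clauses=FTTTTTT -> 0
  row 2 [000010]: clauses=FTTFTTT -> 0
  row 3 [000011]: clauses=FTTTTTT -> 0
  row 4 [000100]: clauses=FTTFTFT -> 0
  (every remaining row is evaluated the same way; all 64 results are listed next)
Full result column, 8 rows per line (x1,x2,x3 fixed per line; x4,x5,x6 runs 000..111 left to right):
  rows 0-7 [x1,x2,x3=000]: 00000000  (ones: 0)
  rows 8-15 [x1,x2,x3=001]: 00000000  (ones: 0)
  rows 16-23 [x1,x2,x3=010]: 01010000  (ones: 2)
  rows 24-31 [x1,x2,x3=011]: 00100000  (ones: 1)
  rows 32-39 [x1,x2,x3=100]: 00000000  (ones: 0)
  rows 40-47 [x1,x2,x3=101]: 00000000  (ones: 0)
  rows 48-55 [x1,x2,x3=110]: 11111100  (ones: 6)
  rows 56-63 [x1,x2,x3=111]: 00000000  (ones: 0)
Satisfying assignments = 0+0+2+1+0+0+6+0 = 9

9


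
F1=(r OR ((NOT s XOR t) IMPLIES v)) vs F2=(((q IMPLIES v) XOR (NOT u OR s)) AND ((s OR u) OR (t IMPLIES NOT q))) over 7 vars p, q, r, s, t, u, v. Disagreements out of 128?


F1 = (r OR ((NOT s XOR t) IMPLIES v))
F2 = (((q IMPLIES v) XOR (NOT u OR s)) AND ((s OR u) OR (t IMPLIES NOT q)))
Evaluate both on each of 128 rows (bits = p,q,r,s,t,u,v):
  row 0 [0000000]: F1=0 F2=0 -> 0
  row 1 [0000001]: F1=1 F2=0 (differ) -> 1
  row 2 [0000010]: F1=0 F2=1 (differ) -> 1
  row 3 [0000011]: F1=1 F2=1 -> 0
  row 4 [0000100]: F1=1 F2=0 (differ) -> 1
  (every remaining row is evaluated the same way; all 128 results are listed next)
Full result column, 8 rows per line (p,q,r,s fixed per line; t,u,v runs 000..111 left to right):
  rows 0-7 [p,q,r,s=0000]: 01101100  (ones: 4)
  rows 8-15 [p,q,r,s=0001]: 11110101  (ones: 6)
  rows 16-23 [p,q,r,s=0010]: 11001100  (ones: 4)
  rows 24-31 [p,q,r,s=0011]: 11111111  (ones: 8)
  rows 32-39 [p,q,r,s=0100]: 11001110  (ones: 5)
  rows 40-47 [p,q,r,s=0101]: 01011111  (ones: 6)
  rows 48-55 [p,q,r,s=0110]: 01101110  (ones: 5)
  rows 56-63 [p,q,r,s=0111]: 01010101  (ones: 4)
  rows 64-71 [p,q,r,s=1000]: 01101100  (ones: 4)
  rows 72-79 [p,q,r,s=1001]: 11110101  (ones: 6)
  rows 80-87 [p,q,r,s=1010]: 11001100  (ones: 4)
  rows 88-95 [p,q,r,s=1011]: 11111111  (ones: 8)
  rows 96-103 [p,q,r,s=1100]: 11001110  (ones: 5)
  rows 104-111 [p,q,r,s=1101]: 01011111  (ones: 6)
  rows 112-119 [p,q,r,s=1110]: 01101110  (ones: 5)
  rows 120-127 [p,q,r,s=1111]: 01010101  (ones: 4)
Disagreements = 4+6+4+8+5+6+5+4+4+6+4+8+5+6+5+4 = 84

84


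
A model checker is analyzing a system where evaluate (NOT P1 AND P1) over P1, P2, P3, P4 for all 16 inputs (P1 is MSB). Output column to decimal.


Formula: (NOT P1 AND P1) over P1, P2, P3, P4 (16 rows)
Evaluate each row (bits = P1,P2,P3,P4, MSB first):
  row 0 [0000]: (NOT 0 AND 0) -> 0
  row 1 [0001]: (NOT 0 AND 0) -> 0
  row 2 [0010]: (NOT 0 AND 0) -> 0
  row 3 [0011]: (NOT 0 AND 0) -> 0
  row 4 [0100]: (NOT 0 AND 0) -> 0
  row 5 [0101]: (NOT 0 AND 0) -> 0
  row 6 [0110]: (NOT 0 AND 0) -> 0
  row 7 [0111]: (NOT 0 AND 0) -> 0
  row 8 [1000]: (NOT 1 AND 1) -> 0
  row 9 [1001]: (NOT 1 AND 1) -> 0
  row 10 [1010]: (NOT 1 AND 1) -> 0
  row 11 [1011]: (NOT 1 AND 1) -> 0
  row 12 [1100]: (NOT 1 AND 1) -> 0
  row 13 [1101]: (NOT 1 AND 1) -> 0
  row 14 [1110]: (NOT 1 AND 1) -> 0
  row 15 [1111]: (NOT 1 AND 1) -> 0
Full result column, 4 rows per line (P1,P2 fixed per line; P3,P4 runs 00..11 left to right):
  rows 0-3 [P1,P2=00]: 0000  = hex 0
  rows 4-7 [P1,P2=01]: 0000  = hex 0
  rows 8-11 [P1,P2=10]: 0000  = hex 0
  rows 12-15 [P1,P2=11]: 0000  = hex 0
Output column (row 0 .. row 15) = 0000000000000000
Output column grouped in 4s = 0000 0000 0000 0000 = 0x0000
Convert to decimal digit by digit (value = value*16 + digit):
  0 -> 0
  0*16 + 0 = 0
  0*16 + 0 = 0
  0*16 + 0 = 0
Decimal = 0

0


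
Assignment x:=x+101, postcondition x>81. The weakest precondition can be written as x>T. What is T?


Formula: wp(x:=E, P) = P[E/x] (substitute E for x in postcondition)
Step 1: Postcondition: x>81
Step 2: Substitute x+101 for x: x+101>81
Step 3: Solve for x: x > 81-101 = -20

-20


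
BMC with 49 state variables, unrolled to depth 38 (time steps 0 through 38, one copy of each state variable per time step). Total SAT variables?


BMC unrolls to depth k, creating one copy of each state var for steps 0..k.
Step count = 38 + 1 = 39 (steps 0 through 38)
Vars per step = 49
Total = 49 * 39 = 1911

1911


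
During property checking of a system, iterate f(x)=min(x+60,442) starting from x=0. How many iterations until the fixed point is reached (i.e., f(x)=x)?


Step 1: x=0, cap=442, increment=60
Step 2: x grows by 60 each step until capped at 442; fixed point is x=442
Step 3: iterations = ceil(442/60) = 8

8


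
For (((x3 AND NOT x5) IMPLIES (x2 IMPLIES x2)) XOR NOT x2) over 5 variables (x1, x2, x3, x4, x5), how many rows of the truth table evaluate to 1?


Formula: (((x3 AND NOT x5) IMPLIES (x2 IMPLIES x2)) XOR NOT x2) over 5 vars (32 rows)
Evaluate each row (x1, x2, x3, x4, x5 as bits, MSB first):
  row 0 [00000]: (((0 AND NOT 0) IMPLIES (0 IMPLIES 0)) XOR NOT 0) -> 0
  row 1 [00001]: (((0 AND NOT 1) IMPLIES (0 IMPLIES 0)) XOR NOT 0) -> 0
  row 2 [00010]: (((0 AND NOT 0) IMPLIES (0 IMPLIES 0)) XOR NOT 0) -> 0
  row 3 [00011]: (((0 AND NOT 1) IMPLIES (0 IMPLIES 0)) XOR NOT 0) -> 0
  row 4 [00100]: (((1 AND NOT 0) IMPLIES (0 IMPLIES 0)) XOR NOT 0) -> 0
  row 5 [00101]: (((1 AND NOT 1) IMPLIES (0 IMPLIES 0)) XOR NOT 0) -> 0
  row 6 [00110]: (((1 AND NOT 0) IMPLIES (0 IMPLIES 0)) XOR NOT 0) -> 0
  row 7 [00111]: (((1 AND NOT 1) IMPLIES (0 IMPLIES 0)) XOR NOT 0) -> 0
  row 8 [01000]: (((0 AND NOT 0) IMPLIES (1 IMPLIES 1)) XOR NOT 1) -> 1
  row 9 [01001]: (((0 AND NOT 1) IMPLIES (1 IMPLIES 1)) XOR NOT 1) -> 1
  row 10 [01010]: (((0 AND NOT 0) IMPLIES (1 IMPLIES 1)) XOR NOT 1) -> 1
  row 11 [01011]: (((0 AND NOT 1) IMPLIES (1 IMPLIES 1)) XOR NOT 1) -> 1
  row 12 [01100]: (((1 AND NOT 0) IMPLIES (1 IMPLIES 1)) XOR NOT 1) -> 1
  row 13 [01101]: (((1 AND NOT 1) IMPLIES (1 IMPLIES 1)) XOR NOT 1) -> 1
  row 14 [01110]: (((1 AND NOT 0) IMPLIES (1 IMPLIES 1)) XOR NOT 1) -> 1
  row 15 [01111]: (((1 AND NOT 1) IMPLIES (1 IMPLIES 1)) XOR NOT 1) -> 1
  row 16 [10000]: (((0 AND NOT 0) IMPLIES (0 IMPLIES 0)) XOR NOT 0) -> 0
  row 17 [10001]: (((0 AND NOT 1) IMPLIES (0 IMPLIES 0)) XOR NOT 0) -> 0
  row 18 [10010]: (((0 AND NOT 0) IMPLIES (0 IMPLIES 0)) XOR NOT 0) -> 0
  row 19 [10011]: (((0 AND NOT 1) IMPLIES (0 IMPLIES 0)) XOR NOT 0) -> 0
  row 20 [10100]: (((1 AND NOT 0) IMPLIES (0 IMPLIES 0)) XOR NOT 0) -> 0
  row 21 [10101]: (((1 AND NOT 1) IMPLIES (0 IMPLIES 0)) XOR NOT 0) -> 0
  row 22 [10110]: (((1 AND NOT 0) IMPLIES (0 IMPLIES 0)) XOR NOT 0) -> 0
  row 23 [10111]: (((1 AND NOT 1) IMPLIES (0 IMPLIES 0)) XOR NOT 0) -> 0
  row 24 [11000]: (((0 AND NOT 0) IMPLIES (1 IMPLIES 1)) XOR NOT 1) -> 1
  row 25 [11001]: (((0 AND NOT 1) IMPLIES (1 IMPLIES 1)) XOR NOT 1) -> 1
  row 26 [11010]: (((0 AND NOT 0) IMPLIES (1 IMPLIES 1)) XOR NOT 1) -> 1
  row 27 [11011]: (((0 AND NOT 1) IMPLIES (1 IMPLIES 1)) XOR NOT 1) -> 1
  row 28 [11100]: (((1 AND NOT 0) IMPLIES (1 IMPLIES 1)) XOR NOT 1) -> 1
  row 29 [11101]: (((1 AND NOT 1) IMPLIES (1 IMPLIES 1)) XOR NOT 1) -> 1
  row 30 [11110]: (((1 AND NOT 0) IMPLIES (1 IMPLIES 1)) XOR NOT 1) -> 1
  row 31 [11111]: (((1 AND NOT 1) IMPLIES (1 IMPLIES 1)) XOR NOT 1) -> 1
Full result column, 8 rows per line (x1,x2 fixed per line; x3,x4,x5 runs 000..111 left to right):
  rows 0-7 [x1,x2=00]: 00000000  (ones: 0)
  rows 8-15 [x1,x2=01]: 11111111  (ones: 8)
  rows 16-23 [x1,x2=10]: 00000000  (ones: 0)
  rows 24-31 [x1,x2=11]: 11111111  (ones: 8)
Count of 1-rows = 0+8+0+8 = 16

16


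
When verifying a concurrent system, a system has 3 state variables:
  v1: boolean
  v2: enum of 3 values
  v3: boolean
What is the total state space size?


State space = product of domain sizes of all variables.
Domain sizes:
  v1 (boolean): 2
  v2 (enum of 3 values): 3
  v3 (boolean): 2
Product = 2 * 3 * 2 = 12

12


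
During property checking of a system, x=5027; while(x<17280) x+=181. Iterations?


Step 1: x goes from 5027 toward 17280 by 181; the body runs while x<17280, so iterations = ceil((bound-start)/step)
Step 2: Distance=12253
Step 3: ceil(12253/181)=68

68


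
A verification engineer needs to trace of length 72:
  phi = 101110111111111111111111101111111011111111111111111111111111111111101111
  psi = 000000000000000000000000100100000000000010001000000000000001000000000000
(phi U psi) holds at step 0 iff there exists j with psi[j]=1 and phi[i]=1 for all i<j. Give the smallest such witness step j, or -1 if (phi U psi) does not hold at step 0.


(phi U psi) at 0: need smallest j with psi[j]=1 and phi[i]=1 for all i in [0,j).
Scan from step 0:
  step 0: phi=1, psi=0 -> continue
  step 1: phi=0 -> phi-prefix broken from here
  step 24: psi=1 but phi already failed -> not a witness
  step 27: psi=1 but phi already failed -> not a witness
  step 40: psi=1 but phi already failed -> not a witness
  step 44: psi=1 but phi already failed -> not a witness
  step 59: psi=1 but phi already failed -> not a witness
  end of trace: no witness -> -1
Witness step = -1

-1


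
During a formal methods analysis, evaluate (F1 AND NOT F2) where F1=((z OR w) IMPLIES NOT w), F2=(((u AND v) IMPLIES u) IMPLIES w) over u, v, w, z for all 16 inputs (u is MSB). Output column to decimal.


F1 = ((z OR w) IMPLIES NOT w)
F2 = (((u AND v) IMPLIES u) IMPLIES w)
Counterexample to F1=>F2 is where F1=1 and F2=0.
Evaluate each row (bits = u,v,w,z, MSB first):
  row 0 [0000]: F1=1 F2=0 -> F1&~F2 -> 1
  row 1 [0001]: F1=1 F2=0 -> F1&~F2 -> 1
  row 2 [0010]: F1=0 F2=1 -> F1&~F2 -> 0
  row 3 [0011]: F1=0 F2=1 -> F1&~F2 -> 0
  row 4 [0100]: F1=1 F2=0 -> F1&~F2 -> 1
  row 5 [0101]: F1=1 F2=0 -> F1&~F2 -> 1
  row 6 [0110]: F1=0 F2=1 -> F1&~F2 -> 0
  row 7 [0111]: F1=0 F2=1 -> F1&~F2 -> 0
  row 8 [1000]: F1=1 F2=0 -> F1&~F2 -> 1
  row 9 [1001]: F1=1 F2=0 -> F1&~F2 -> 1
  row 10 [1010]: F1=0 F2=1 -> F1&~F2 -> 0
  row 11 [1011]: F1=0 F2=1 -> F1&~F2 -> 0
  row 12 [1100]: F1=1 F2=0 -> F1&~F2 -> 1
  row 13 [1101]: F1=1 F2=0 -> F1&~F2 -> 1
  row 14 [1110]: F1=0 F2=1 -> F1&~F2 -> 0
  row 15 [1111]: F1=0 F2=1 -> F1&~F2 -> 0
Full result column, 4 rows per line (u,v fixed per line; w,z runs 00..11 left to right):
  rows 0-3 [u,v=00]: 1100  = hex C
  rows 4-7 [u,v=01]: 1100  = hex C
  rows 8-11 [u,v=10]: 1100  = hex C
  rows 12-15 [u,v=11]: 1100  = hex C
Counterexample vector (row 0 .. row 15) = 1100110011001100
Output column grouped in 4s = 1100 1100 1100 1100 = 0xCCCC
Convert to decimal digit by digit (value = value*16 + digit):
  C -> 12
  12*16 + 12 (C) = 204
  204*16 + 12 (C) = 3276
  3276*16 + 12 (C) = 52428
Decimal = 52428

52428


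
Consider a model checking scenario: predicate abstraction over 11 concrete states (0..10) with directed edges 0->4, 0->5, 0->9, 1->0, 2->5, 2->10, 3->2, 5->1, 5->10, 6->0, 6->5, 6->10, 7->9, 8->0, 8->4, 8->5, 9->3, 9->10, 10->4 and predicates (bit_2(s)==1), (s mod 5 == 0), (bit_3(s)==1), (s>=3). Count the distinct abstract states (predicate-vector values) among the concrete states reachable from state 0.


BFS from 0:
Concrete reachable: {0, 1, 2, 3, 4, 5, 9, 10}
Abstract via predicates (bit_2(s)==1), (s mod 5 == 0), (bit_3(s)==1), (s>=3):
  (0,0,0,0) <- {1, 2}
  (0,0,0,1) <- {3}
  (0,0,1,1) <- {9}
  (0,1,0,0) <- {0}
  (0,1,1,1) <- {10}
  (1,0,0,1) <- {4}
  (1,1,0,1) <- {5}
Distinct abstract states = 7

7


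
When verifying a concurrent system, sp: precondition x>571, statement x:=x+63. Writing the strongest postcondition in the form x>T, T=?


Formula: sp(P, x:=E) = exists old_x. (x = E[old_x/x]) AND P[old_x/x] (old_x is the value of x before the assignment; eliminate old_x by solving x = E[old_x/x] for old_x)
Step 1: Precondition P: x>571, i.e. old_x > 571
Step 2: Assignment gives x = old_x + 63, so old_x = x - 63
Step 3: Substitute into P: x - 63 > 571
Step 4: Simplify: x > 571+63 = 634

634


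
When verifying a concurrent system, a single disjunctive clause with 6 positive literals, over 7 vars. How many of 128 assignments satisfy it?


Step 1: Total=2^7=128
Step 2: Unsat when all 6 false: 2^1=2
Step 3: Sat=128-2=126

126


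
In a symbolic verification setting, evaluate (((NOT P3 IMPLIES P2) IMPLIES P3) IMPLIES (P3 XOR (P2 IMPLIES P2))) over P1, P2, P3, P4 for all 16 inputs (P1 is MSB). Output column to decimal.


Formula: (((NOT P3 IMPLIES P2) IMPLIES P3) IMPLIES (P3 XOR (P2 IMPLIES P2))) over P1, P2, P3, P4 (16 rows)
Evaluate each row (bits = P1,P2,P3,P4, MSB first):
  row 0 [0000]: (((NOT 0 IMPLIES 0) IMPLIES 0) IMPLIES (0 XOR (0 IMPLIES 0))) -> 1
  row 1 [0001]: (((NOT 0 IMPLIES 0) IMPLIES 0) IMPLIES (0 XOR (0 IMPLIES 0))) -> 1
  row 2 [0010]: (((NOT 1 IMPLIES 0) IMPLIES 1) IMPLIES (1 XOR (0 IMPLIES 0))) -> 0
  row 3 [0011]: (((NOT 1 IMPLIES 0) IMPLIES 1) IMPLIES (1 XOR (0 IMPLIES 0))) -> 0
  row 4 [0100]: (((NOT 0 IMPLIES 1) IMPLIES 0) IMPLIES (0 XOR (1 IMPLIES 1))) -> 1
  row 5 [0101]: (((NOT 0 IMPLIES 1) IMPLIES 0) IMPLIES (0 XOR (1 IMPLIES 1))) -> 1
  row 6 [0110]: (((NOT 1 IMPLIES 1) IMPLIES 1) IMPLIES (1 XOR (1 IMPLIES 1))) -> 0
  row 7 [0111]: (((NOT 1 IMPLIES 1) IMPLIES 1) IMPLIES (1 XOR (1 IMPLIES 1))) -> 0
  row 8 [1000]: (((NOT 0 IMPLIES 0) IMPLIES 0) IMPLIES (0 XOR (0 IMPLIES 0))) -> 1
  row 9 [1001]: (((NOT 0 IMPLIES 0) IMPLIES 0) IMPLIES (0 XOR (0 IMPLIES 0))) -> 1
  row 10 [1010]: (((NOT 1 IMPLIES 0) IMPLIES 1) IMPLIES (1 XOR (0 IMPLIES 0))) -> 0
  row 11 [1011]: (((NOT 1 IMPLIES 0) IMPLIES 1) IMPLIES (1 XOR (0 IMPLIES 0))) -> 0
  row 12 [1100]: (((NOT 0 IMPLIES 1) IMPLIES 0) IMPLIES (0 XOR (1 IMPLIES 1))) -> 1
  row 13 [1101]: (((NOT 0 IMPLIES 1) IMPLIES 0) IMPLIES (0 XOR (1 IMPLIES 1))) -> 1
  row 14 [1110]: (((NOT 1 IMPLIES 1) IMPLIES 1) IMPLIES (1 XOR (1 IMPLIES 1))) -> 0
  row 15 [1111]: (((NOT 1 IMPLIES 1) IMPLIES 1) IMPLIES (1 XOR (1 IMPLIES 1))) -> 0
Full result column, 4 rows per line (P1,P2 fixed per line; P3,P4 runs 00..11 left to right):
  rows 0-3 [P1,P2=00]: 1100  = hex C
  rows 4-7 [P1,P2=01]: 1100  = hex C
  rows 8-11 [P1,P2=10]: 1100  = hex C
  rows 12-15 [P1,P2=11]: 1100  = hex C
Output column (row 0 .. row 15) = 1100110011001100
Output column grouped in 4s = 1100 1100 1100 1100 = 0xCCCC
Convert to decimal digit by digit (value = value*16 + digit):
  C -> 12
  12*16 + 12 (C) = 204
  204*16 + 12 (C) = 3276
  3276*16 + 12 (C) = 52428
Decimal = 52428

52428


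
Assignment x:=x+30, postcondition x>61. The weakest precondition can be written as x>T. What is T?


Formula: wp(x:=E, P) = P[E/x] (substitute E for x in postcondition)
Step 1: Postcondition: x>61
Step 2: Substitute x+30 for x: x+30>61
Step 3: Solve for x: x > 61-30 = 31

31


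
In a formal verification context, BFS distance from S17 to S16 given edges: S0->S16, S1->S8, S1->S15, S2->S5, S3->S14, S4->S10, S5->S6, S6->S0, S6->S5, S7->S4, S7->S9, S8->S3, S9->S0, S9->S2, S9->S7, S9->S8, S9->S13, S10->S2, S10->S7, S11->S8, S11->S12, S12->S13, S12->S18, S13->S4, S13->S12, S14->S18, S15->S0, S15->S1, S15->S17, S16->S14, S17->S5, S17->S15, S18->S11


BFS layer-by-layer from S17:
  dist 0: {S17}
  dist 1: {S5, S15}
  dist 2: {S0, S1, S6}
  dist 3: {S8, S16}
  -> S16 reached at distance 3
Shortest path length = 3

3


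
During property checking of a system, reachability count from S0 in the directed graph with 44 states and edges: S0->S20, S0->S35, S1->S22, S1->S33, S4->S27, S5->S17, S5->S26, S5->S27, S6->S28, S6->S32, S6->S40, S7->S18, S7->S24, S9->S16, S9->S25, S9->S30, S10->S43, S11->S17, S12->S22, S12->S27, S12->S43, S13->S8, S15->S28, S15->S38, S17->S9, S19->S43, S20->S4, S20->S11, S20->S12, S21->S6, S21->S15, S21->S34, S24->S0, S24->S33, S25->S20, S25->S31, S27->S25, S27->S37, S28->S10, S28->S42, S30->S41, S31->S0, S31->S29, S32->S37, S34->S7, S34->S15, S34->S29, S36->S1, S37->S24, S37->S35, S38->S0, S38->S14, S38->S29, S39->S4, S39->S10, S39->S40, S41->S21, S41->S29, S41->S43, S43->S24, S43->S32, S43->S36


BFS from S0:
  layer 0: {S0}
  layer 1: {S20, S35}
  layer 2: {S4, S11, S12}
  layer 3: {S17, S22, S27, S43}
  layer 4: {S9, S24, S25, S32, S36, S37}
  layer 5: {S1, S16, S30, S31, S33}
  layer 6: {S29, S41}
  layer 7: {S21}
  layer 8: {S6, S15, S34}
  layer 9: {S7, S28, S38, S40}
  layer 10: {S10, S14, S18, S42}
Reachable set: {S0, S1, S4, S6, S7, S9, S10, S11, S12, S14, S15, S16, S17, S18, S20, S21, S22, S24, S25, S27, S28, S29, S30, S31, S32, S33, S34, S35, S36, S37, S38, S40, S41, S42, S43}
Count = 35

35


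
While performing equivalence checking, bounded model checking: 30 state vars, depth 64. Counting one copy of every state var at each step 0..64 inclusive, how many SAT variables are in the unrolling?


BMC unrolls to depth k, creating one copy of each state var for steps 0..k.
Step count = 64 + 1 = 65 (steps 0 through 64)
Vars per step = 30
Total = 30 * 65 = 1950

1950


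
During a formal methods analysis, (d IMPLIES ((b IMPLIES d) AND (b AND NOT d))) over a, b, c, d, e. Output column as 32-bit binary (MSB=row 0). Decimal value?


Formula: (d IMPLIES ((b IMPLIES d) AND (b AND NOT d))) over a, b, c, d, e (32 rows)
Evaluate each row (bits = a,b,c,d,e, MSB first):
  row 0 [00000]: (0 IMPLIES ((0 IMPLIES 0) AND (0 AND NOT 0))) -> 1
  row 1 [00001]: (0 IMPLIES ((0 IMPLIES 0) AND (0 AND NOT 0))) -> 1
  row 2 [00010]: (1 IMPLIES ((0 IMPLIES 1) AND (0 AND NOT 1))) -> 0
  row 3 [00011]: (1 IMPLIES ((0 IMPLIES 1) AND (0 AND NOT 1))) -> 0
  row 4 [00100]: (0 IMPLIES ((0 IMPLIES 0) AND (0 AND NOT 0))) -> 1
  row 5 [00101]: (0 IMPLIES ((0 IMPLIES 0) AND (0 AND NOT 0))) -> 1
  row 6 [00110]: (1 IMPLIES ((0 IMPLIES 1) AND (0 AND NOT 1))) -> 0
  row 7 [00111]: (1 IMPLIES ((0 IMPLIES 1) AND (0 AND NOT 1))) -> 0
  row 8 [01000]: (0 IMPLIES ((1 IMPLIES 0) AND (1 AND NOT 0))) -> 1
  row 9 [01001]: (0 IMPLIES ((1 IMPLIES 0) AND (1 AND NOT 0))) -> 1
  row 10 [01010]: (1 IMPLIES ((1 IMPLIES 1) AND (1 AND NOT 1))) -> 0
  row 11 [01011]: (1 IMPLIES ((1 IMPLIES 1) AND (1 AND NOT 1))) -> 0
  row 12 [01100]: (0 IMPLIES ((1 IMPLIES 0) AND (1 AND NOT 0))) -> 1
  row 13 [01101]: (0 IMPLIES ((1 IMPLIES 0) AND (1 AND NOT 0))) -> 1
  row 14 [01110]: (1 IMPLIES ((1 IMPLIES 1) AND (1 AND NOT 1))) -> 0
  row 15 [01111]: (1 IMPLIES ((1 IMPLIES 1) AND (1 AND NOT 1))) -> 0
  row 16 [10000]: (0 IMPLIES ((0 IMPLIES 0) AND (0 AND NOT 0))) -> 1
  row 17 [10001]: (0 IMPLIES ((0 IMPLIES 0) AND (0 AND NOT 0))) -> 1
  row 18 [10010]: (1 IMPLIES ((0 IMPLIES 1) AND (0 AND NOT 1))) -> 0
  row 19 [10011]: (1 IMPLIES ((0 IMPLIES 1) AND (0 AND NOT 1))) -> 0
  row 20 [10100]: (0 IMPLIES ((0 IMPLIES 0) AND (0 AND NOT 0))) -> 1
  row 21 [10101]: (0 IMPLIES ((0 IMPLIES 0) AND (0 AND NOT 0))) -> 1
  row 22 [10110]: (1 IMPLIES ((0 IMPLIES 1) AND (0 AND NOT 1))) -> 0
  row 23 [10111]: (1 IMPLIES ((0 IMPLIES 1) AND (0 AND NOT 1))) -> 0
  row 24 [11000]: (0 IMPLIES ((1 IMPLIES 0) AND (1 AND NOT 0))) -> 1
  row 25 [11001]: (0 IMPLIES ((1 IMPLIES 0) AND (1 AND NOT 0))) -> 1
  row 26 [11010]: (1 IMPLIES ((1 IMPLIES 1) AND (1 AND NOT 1))) -> 0
  row 27 [11011]: (1 IMPLIES ((1 IMPLIES 1) AND (1 AND NOT 1))) -> 0
  row 28 [11100]: (0 IMPLIES ((1 IMPLIES 0) AND (1 AND NOT 0))) -> 1
  row 29 [11101]: (0 IMPLIES ((1 IMPLIES 0) AND (1 AND NOT 0))) -> 1
  row 30 [11110]: (1 IMPLIES ((1 IMPLIES 1) AND (1 AND NOT 1))) -> 0
  row 31 [11111]: (1 IMPLIES ((1 IMPLIES 1) AND (1 AND NOT 1))) -> 0
Full result column, 4 rows per line (a,b,c fixed per line; d,e runs 00..11 left to right):
  rows 0-3 [a,b,c=000]: 1100  = hex C
  rows 4-7 [a,b,c=001]: 1100  = hex C
  rows 8-11 [a,b,c=010]: 1100  = hex C
  rows 12-15 [a,b,c=011]: 1100  = hex C
  rows 16-19 [a,b,c=100]: 1100  = hex C
  rows 20-23 [a,b,c=101]: 1100  = hex C
  rows 24-27 [a,b,c=110]: 1100  = hex C
  rows 28-31 [a,b,c=111]: 1100  = hex C
Output column (row 0 .. row 31) = 11001100110011001100110011001100
Output column grouped in 4s = 1100 1100 1100 1100 1100 1100 1100 1100 = 0xCCCCCCCC
Convert to decimal digit by digit (value = value*16 + digit):
  C -> 12
  12*16 + 12 (C) = 204
  204*16 + 12 (C) = 3276
  3276*16 + 12 (C) = 52428
  52428*16 + 12 (C) = 838860
  838860*16 + 12 (C) = 13421772
  13421772*16 + 12 (C) = 214748364
  214748364*16 + 12 (C) = 3435973836
Decimal = 3435973836

3435973836


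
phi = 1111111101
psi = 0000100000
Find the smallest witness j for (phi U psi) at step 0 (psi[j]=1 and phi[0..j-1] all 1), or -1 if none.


(phi U psi) at 0: need smallest j with psi[j]=1 and phi[i]=1 for all i in [0,j).
Scan from step 0:
  step 0: phi=1, psi=0 -> continue
  step 1: phi=1, psi=0 -> continue
  step 2: phi=1, psi=0 -> continue
  step 3: phi=1, psi=0 -> continue
  step 4: psi=1 and phi held for [0,4) -> witness found
Witness step = 4

4


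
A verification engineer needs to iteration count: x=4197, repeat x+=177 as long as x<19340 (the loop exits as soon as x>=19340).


Step 1: x goes from 4197 toward 19340 by 177; the body runs while x<19340, so iterations = ceil((bound-start)/step)
Step 2: Distance=15143
Step 3: ceil(15143/177)=86

86


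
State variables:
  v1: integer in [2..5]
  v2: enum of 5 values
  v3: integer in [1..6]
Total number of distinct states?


State space = product of domain sizes of all variables.
Domain sizes:
  v1 (integer in [2..5]): 4
  v2 (enum of 5 values): 5
  v3 (integer in [1..6]): 6
Product = 4 * 5 * 6 = 120

120


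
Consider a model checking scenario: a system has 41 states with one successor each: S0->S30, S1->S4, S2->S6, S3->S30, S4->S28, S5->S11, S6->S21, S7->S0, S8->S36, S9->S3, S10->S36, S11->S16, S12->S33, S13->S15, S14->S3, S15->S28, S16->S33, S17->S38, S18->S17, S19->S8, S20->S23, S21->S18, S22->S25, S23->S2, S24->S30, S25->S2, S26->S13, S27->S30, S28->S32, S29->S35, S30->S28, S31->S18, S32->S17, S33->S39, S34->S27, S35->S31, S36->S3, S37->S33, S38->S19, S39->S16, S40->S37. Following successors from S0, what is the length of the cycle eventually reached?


Trace from S0 until a state repeats:
  S0 -> S30 -> S28 -> S32 -> S17 -> S38 -> S19 -> S8 -> S36 -> S3 -> S30
S30 first seen at step 1, revisited at step 10.
Cycle length = 10 - 1 = 9

9


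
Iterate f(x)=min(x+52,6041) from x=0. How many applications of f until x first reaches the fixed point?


Step 1: x=0, cap=6041, increment=52
Step 2: x grows by 52 each step until capped at 6041; fixed point is x=6041
Step 3: iterations = ceil(6041/52) = 117

117


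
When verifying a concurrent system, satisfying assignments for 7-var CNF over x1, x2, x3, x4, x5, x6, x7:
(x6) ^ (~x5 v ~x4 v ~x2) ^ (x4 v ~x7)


CNF with 3 clauses over 7 vars (128 assignments).
An assignment satisfies CNF iff every clause has >=1 true literal.
Check each row (bits = x1,x2,x3,x4,x5,x6,x7; clause T/F shown):
  row 0 [0000000]: clauses=FTT -> 0
  row 1 [0000001]: clauses=FTF -> 0
  row 2 [0000010]: clauses=TTT -> 1
  row 3 [0000011]: clauses=TTF -> 0
  row 4 [0000100]: clauses=FTT -> 0
  (every remaining row is evaluated the same way; all 128 results are listed next)
Full result column, 8 rows per line (x1,x2,x3,x4 fixed per line; x5,x6,x7 runs 000..111 left to right):
  rows 0-7 [x1,x2,x3,x4=0000]: 00100010  (ones: 2)
  rows 8-15 [x1,x2,x3,x4=0001]: 00110011  (ones: 4)
  rows 16-23 [x1,x2,x3,x4=0010]: 00100010  (ones: 2)
  rows 24-31 [x1,x2,x3,x4=0011]: 00110011  (ones: 4)
  rows 32-39 [x1,x2,x3,x4=0100]: 00100010  (ones: 2)
  rows 40-47 [x1,x2,x3,x4=0101]: 00110000  (ones: 2)
  rows 48-55 [x1,x2,x3,x4=0110]: 00100010  (ones: 2)
  rows 56-63 [x1,x2,x3,x4=0111]: 00110000  (ones: 2)
  rows 64-71 [x1,x2,x3,x4=1000]: 00100010  (ones: 2)
  rows 72-79 [x1,x2,x3,x4=1001]: 00110011  (ones: 4)
  rows 80-87 [x1,x2,x3,x4=1010]: 00100010  (ones: 2)
  rows 88-95 [x1,x2,x3,x4=1011]: 00110011  (ones: 4)
  rows 96-103 [x1,x2,x3,x4=1100]: 00100010  (ones: 2)
  rows 104-111 [x1,x2,x3,x4=1101]: 00110000  (ones: 2)
  rows 112-119 [x1,x2,x3,x4=1110]: 00100010  (ones: 2)
  rows 120-127 [x1,x2,x3,x4=1111]: 00110000  (ones: 2)
Satisfying assignments = 2+4+2+4+2+2+2+2+2+4+2+4+2+2+2+2 = 40

40


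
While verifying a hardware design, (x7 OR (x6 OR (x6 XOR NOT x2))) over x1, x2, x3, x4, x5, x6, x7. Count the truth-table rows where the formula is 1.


Formula: (x7 OR (x6 OR (x6 XOR NOT x2))) over 7 vars (128 rows)
Evaluate each row (x1, x2, x3, x4, x5, x6, x7 as bits, MSB first):
  row 0 [0000000]: (0 OR (0 OR (0 XOR NOT 0))) -> 1
  row 1 [0000001]: (1 OR (0 OR (0 XOR NOT 0))) -> 1
  row 2 [0000010]: (0 OR (1 OR (1 XOR NOT 0))) -> 1
  row 3 [0000011]: (1 OR (1 OR (1 XOR NOT 0))) -> 1
  row 4 [0000100]: (0 OR (0 OR (0 XOR NOT 0))) -> 1
  (every remaining row is evaluated the same way; all 128 results are listed next)
Full result column, 8 rows per line (x1,x2,x3,x4 fixed per line; x5,x6,x7 runs 000..111 left to right):
  rows 0-7 [x1,x2,x3,x4=0000]: 11111111  (ones: 8)
  rows 8-15 [x1,x2,x3,x4=0001]: 11111111  (ones: 8)
  rows 16-23 [x1,x2,x3,x4=0010]: 11111111  (ones: 8)
  rows 24-31 [x1,x2,x3,x4=0011]: 11111111  (ones: 8)
  rows 32-39 [x1,x2,x3,x4=0100]: 01110111  (ones: 6)
  rows 40-47 [x1,x2,x3,x4=0101]: 01110111  (ones: 6)
  rows 48-55 [x1,x2,x3,x4=0110]: 01110111  (ones: 6)
  rows 56-63 [x1,x2,x3,x4=0111]: 01110111  (ones: 6)
  rows 64-71 [x1,x2,x3,x4=1000]: 11111111  (ones: 8)
  rows 72-79 [x1,x2,x3,x4=1001]: 11111111  (ones: 8)
  rows 80-87 [x1,x2,x3,x4=1010]: 11111111  (ones: 8)
  rows 88-95 [x1,x2,x3,x4=1011]: 11111111  (ones: 8)
  rows 96-103 [x1,x2,x3,x4=1100]: 01110111  (ones: 6)
  rows 104-111 [x1,x2,x3,x4=1101]: 01110111  (ones: 6)
  rows 112-119 [x1,x2,x3,x4=1110]: 01110111  (ones: 6)
  rows 120-127 [x1,x2,x3,x4=1111]: 01110111  (ones: 6)
Count of 1-rows = 8+8+8+8+6+6+6+6+8+8+8+8+6+6+6+6 = 112

112
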